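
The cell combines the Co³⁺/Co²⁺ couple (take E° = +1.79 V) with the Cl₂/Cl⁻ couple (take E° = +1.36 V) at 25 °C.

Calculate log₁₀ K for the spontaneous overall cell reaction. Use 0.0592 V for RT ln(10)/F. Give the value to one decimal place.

Cathode: Co³⁺/Co²⁺; anode: Cl₂/Cl⁻. E°cell = +0.43 V, n = 2.
log K = nE°cell / 0.0592 = (2)(+0.43) / 0.0592 = 14.5.

14.5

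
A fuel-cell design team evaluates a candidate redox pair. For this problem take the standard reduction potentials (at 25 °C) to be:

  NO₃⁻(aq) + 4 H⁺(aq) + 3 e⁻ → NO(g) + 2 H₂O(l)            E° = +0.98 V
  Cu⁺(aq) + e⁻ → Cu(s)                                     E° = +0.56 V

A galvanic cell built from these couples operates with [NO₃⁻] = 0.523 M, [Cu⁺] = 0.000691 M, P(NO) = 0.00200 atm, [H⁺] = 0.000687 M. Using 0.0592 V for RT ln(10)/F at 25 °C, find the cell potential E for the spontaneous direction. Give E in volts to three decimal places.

+0.405 V

NO₃⁻/NO is the cathode (higher E°), Cu⁺/Cu the anode: E°cell = +0.98 − (+0.56) = +0.42 V, n = 3.
Overall: NO₃⁻(aq) + 4 H⁺(aq) + 3 Cu(s) → NO(g) + 2 H₂O(l) + 3 Cu⁺(aq)
Q = P(NO)·[Cu⁺]^3 / ([NO₃⁻]·[H⁺]^4); log Q = 0.753.
E = E° − (0.0592/n) log Q = +0.42 − (0.0592/3)(0.753) = +0.405 V.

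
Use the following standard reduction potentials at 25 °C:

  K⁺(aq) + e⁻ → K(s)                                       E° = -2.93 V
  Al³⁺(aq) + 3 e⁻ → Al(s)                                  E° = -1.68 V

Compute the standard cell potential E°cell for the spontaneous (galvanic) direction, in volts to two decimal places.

+1.25 V

The Al³⁺/Al couple has the higher reduction potential, so it is the cathode; K⁺/K is oxidised at the anode.
E°cell = E°(cathode) − E°(anode) = (-1.68) − (-2.93) = +1.25 V.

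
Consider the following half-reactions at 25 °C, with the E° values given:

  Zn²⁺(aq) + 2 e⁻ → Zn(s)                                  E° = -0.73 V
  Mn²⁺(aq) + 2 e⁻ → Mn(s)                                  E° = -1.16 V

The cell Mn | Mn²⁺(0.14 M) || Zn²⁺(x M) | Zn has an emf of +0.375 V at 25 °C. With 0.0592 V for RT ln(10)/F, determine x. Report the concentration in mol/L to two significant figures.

0.0019 M

Zn²⁺/Zn is the cathode, Mn²⁺/Mn the anode: E°cell = +0.43 V, n = 2.
Overall reaction: Zn²⁺(aq) + Mn(s) → Zn(s) + Mn²⁺(aq); Q = [Mn²⁺]^1/[Zn²⁺]^1.
From E = E° − (0.0592/n) log Q: log Q = (E° − E)·n/0.0592 = (+0.43 − (+0.375))·2/0.0592 = 1.8581.
So 1·log[Zn²⁺] = 1·log(0.14) − log Q = -0.8539 − (1.8581) = -2.7120; [Zn²⁺] = 10^(-2.7120) ≈ 0.0019 M.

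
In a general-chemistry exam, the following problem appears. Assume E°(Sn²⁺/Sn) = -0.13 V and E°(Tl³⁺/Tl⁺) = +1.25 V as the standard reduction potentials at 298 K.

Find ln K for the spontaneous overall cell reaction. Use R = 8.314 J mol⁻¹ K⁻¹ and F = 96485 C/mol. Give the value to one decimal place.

Cathode: Tl³⁺/Tl⁺; anode: Sn²⁺/Sn. E°cell = (+1.25) − (-0.13) = +1.38 V, with n = 2.
ΔG° = −nFE° = −RT ln K, so ln K = nFE°/(RT) = (2)(96485)(+1.38) / ((8.314)(298)) = 107.484.

107.5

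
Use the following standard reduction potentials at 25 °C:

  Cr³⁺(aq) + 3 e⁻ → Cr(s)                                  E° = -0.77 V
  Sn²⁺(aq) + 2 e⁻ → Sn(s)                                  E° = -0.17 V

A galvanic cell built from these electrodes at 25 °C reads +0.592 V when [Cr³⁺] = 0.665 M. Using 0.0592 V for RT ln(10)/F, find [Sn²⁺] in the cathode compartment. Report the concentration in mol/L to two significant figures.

Sn²⁺/Sn is the cathode, Cr³⁺/Cr the anode: E°cell = +0.60 V, n = 6.
Overall reaction: 3 Sn²⁺(aq) + 2 Cr(s) → 3 Sn(s) + 2 Cr³⁺(aq); Q = [Cr³⁺]^2/[Sn²⁺]^3.
From E = E° − (0.0592/n) log Q: log Q = (E° − E)·n/0.0592 = (+0.60 − (+0.592))·6/0.0592 = 0.8108.
So 3·log[Sn²⁺] = 2·log(0.665) − log Q = -0.3544 − (0.8108) = -1.1652; log[Sn²⁺] = -1.1652 / 3 = -0.3884; [Sn²⁺] = 10^(-0.3884) ≈ 0.41 M.

0.41 M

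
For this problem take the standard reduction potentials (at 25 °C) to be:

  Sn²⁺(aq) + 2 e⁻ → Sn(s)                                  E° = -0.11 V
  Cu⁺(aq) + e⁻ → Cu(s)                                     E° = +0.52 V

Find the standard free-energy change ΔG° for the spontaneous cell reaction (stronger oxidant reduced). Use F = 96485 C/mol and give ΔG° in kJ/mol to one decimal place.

Cu⁺/Cu (E° = +0.52 V) is the cathode; Sn²⁺/Sn (E° = -0.11 V) is the anode, so E°cell = +0.63 V.
Balancing electrons gives n = 2 (lcm of 1 and 2).
ΔG° = −nFE° = −(2)(96485)(+0.63) = -121,571 J = -121.6 kJ/mol.

-121.6 kJ/mol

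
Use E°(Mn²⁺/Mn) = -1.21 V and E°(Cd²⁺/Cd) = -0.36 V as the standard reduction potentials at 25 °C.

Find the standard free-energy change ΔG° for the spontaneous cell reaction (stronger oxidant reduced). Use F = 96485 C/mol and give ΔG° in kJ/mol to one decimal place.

Cd²⁺/Cd (E° = -0.36 V) is the cathode; Mn²⁺/Mn (E° = -1.21 V) is the anode, so E°cell = +0.85 V.
Balancing electrons gives n = 2 (lcm of 2 and 2).
ΔG° = −nFE° = −(2)(96485)(+0.85) = -164,024 J = -164.0 kJ/mol.

-164.0 kJ/mol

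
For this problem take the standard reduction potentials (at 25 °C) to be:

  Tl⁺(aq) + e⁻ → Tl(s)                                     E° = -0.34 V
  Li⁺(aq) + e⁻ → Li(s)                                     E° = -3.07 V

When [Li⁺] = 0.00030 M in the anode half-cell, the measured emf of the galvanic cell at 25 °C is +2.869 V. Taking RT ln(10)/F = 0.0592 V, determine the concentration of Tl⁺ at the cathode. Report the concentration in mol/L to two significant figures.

0.067 M

Tl⁺/Tl is the cathode, Li⁺/Li the anode: E°cell = +2.73 V, n = 1.
Overall reaction: Tl⁺(aq) + Li(s) → Tl(s) + Li⁺(aq); Q = [Li⁺]^1/[Tl⁺]^1.
From E = E° − (0.0592/n) log Q: log Q = (E° − E)·n/0.0592 = (+2.73 − (+2.869))·1/0.0592 = -2.3480.
So 1·log[Tl⁺] = 1·log(0.0003) − log Q = -3.5229 − (-2.3480) = -1.1749; [Tl⁺] = 10^(-1.1749) ≈ 0.067 M.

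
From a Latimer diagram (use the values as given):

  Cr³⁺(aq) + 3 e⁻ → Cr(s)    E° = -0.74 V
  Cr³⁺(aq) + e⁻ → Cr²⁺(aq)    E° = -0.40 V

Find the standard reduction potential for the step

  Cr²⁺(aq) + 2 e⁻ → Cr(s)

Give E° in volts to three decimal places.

-0.910 V

Sequential free energies add, so n₃E°₃ = n₁E°₁ + n₂E°₂.
With n₃ = 3, and the known step contributing 1×(-0.40) V, the unknown satisfies 2·E° = 3×(-0.74) − 1×(-0.40) = -1.820.
E° = -1.820 / 2 = -0.910 V.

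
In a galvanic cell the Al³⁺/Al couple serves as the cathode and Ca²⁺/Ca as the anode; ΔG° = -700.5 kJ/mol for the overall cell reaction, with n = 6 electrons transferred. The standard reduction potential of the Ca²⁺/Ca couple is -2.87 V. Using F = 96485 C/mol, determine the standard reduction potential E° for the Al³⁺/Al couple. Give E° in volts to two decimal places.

-1.66 V

E°cell = −ΔG°/(nF) = −(-700.5×10³)/((6)(96485)) = +1.210 V.
Since Al³⁺/Al is the cathode and Ca²⁺/Ca the anode, E°cell = E°(Al³⁺/Al) − E°(Ca²⁺/Ca).
So E°(Al³⁺/Al) = E°cell + E°(Ca²⁺/Ca) = +1.210 + (-2.87) = -1.66 V.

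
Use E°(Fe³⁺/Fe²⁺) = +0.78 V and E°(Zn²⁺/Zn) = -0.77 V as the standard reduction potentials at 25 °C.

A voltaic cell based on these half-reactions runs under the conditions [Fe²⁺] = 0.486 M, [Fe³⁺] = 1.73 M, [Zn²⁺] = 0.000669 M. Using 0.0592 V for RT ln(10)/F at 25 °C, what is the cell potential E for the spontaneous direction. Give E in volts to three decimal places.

+1.677 V

Fe³⁺/Fe²⁺ is the cathode (higher E°), Zn²⁺/Zn the anode: E°cell = +0.78 − (-0.77) = +1.55 V, n = 2.
Overall: 2 Fe³⁺(aq) + Zn(s) → 2 Fe²⁺(aq) + Zn²⁺(aq)
Q = [Fe²⁺]^2·[Zn²⁺] / ([Fe³⁺]^2); log Q = -4.277.
E = E° − (0.0592/n) log Q = +1.55 − (0.0592/2)(-4.277) = +1.677 V.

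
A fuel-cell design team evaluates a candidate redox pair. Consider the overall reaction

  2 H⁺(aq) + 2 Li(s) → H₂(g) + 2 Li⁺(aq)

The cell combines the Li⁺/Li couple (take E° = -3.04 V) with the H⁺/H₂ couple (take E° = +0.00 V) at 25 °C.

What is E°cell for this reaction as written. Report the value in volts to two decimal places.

+3.04 V

The H⁺/H₂ couple has the higher reduction potential, so it is the cathode; Li⁺/Li is oxidised at the anode.
E°cell = E°(cathode) − E°(anode) = (+0.00) − (-3.04) = +3.04 V.
Since E°cell > 0, the reaction is spontaneous under standard conditions.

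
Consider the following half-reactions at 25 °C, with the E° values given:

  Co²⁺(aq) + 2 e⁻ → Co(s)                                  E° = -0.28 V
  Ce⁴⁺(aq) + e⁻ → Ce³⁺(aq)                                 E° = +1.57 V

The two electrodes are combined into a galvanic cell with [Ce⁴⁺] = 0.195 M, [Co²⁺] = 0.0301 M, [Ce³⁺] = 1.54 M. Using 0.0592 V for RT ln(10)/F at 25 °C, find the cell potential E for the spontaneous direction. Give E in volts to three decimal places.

+1.842 V

Ce⁴⁺/Ce³⁺ is the cathode (higher E°), Co²⁺/Co the anode: E°cell = +1.57 − (-0.28) = +1.85 V, n = 2.
Overall: 2 Ce⁴⁺(aq) + Co(s) → 2 Ce³⁺(aq) + Co²⁺(aq)
Q = [Ce³⁺]^2·[Co²⁺] / ([Ce⁴⁺]^2); log Q = 0.274.
E = E° − (0.0592/n) log Q = +1.85 − (0.0592/2)(0.274) = +1.842 V.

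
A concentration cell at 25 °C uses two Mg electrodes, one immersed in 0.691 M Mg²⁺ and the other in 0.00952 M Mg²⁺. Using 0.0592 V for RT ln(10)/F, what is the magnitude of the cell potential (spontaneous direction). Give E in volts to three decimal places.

For a concentration cell E°cell = 0. The 0.691 M side is the cathode (reduction is favoured where [Mg²⁺] is higher).
With n = 2, E = −(0.0592/2) log([Mg²⁺]ₐₙ/[Mg²⁺]꜀ₐₜ) = −(0.0592/2) log(0.00952/0.691) = −(0.0592/2)(-1.861) = +0.055 V.

+0.055 V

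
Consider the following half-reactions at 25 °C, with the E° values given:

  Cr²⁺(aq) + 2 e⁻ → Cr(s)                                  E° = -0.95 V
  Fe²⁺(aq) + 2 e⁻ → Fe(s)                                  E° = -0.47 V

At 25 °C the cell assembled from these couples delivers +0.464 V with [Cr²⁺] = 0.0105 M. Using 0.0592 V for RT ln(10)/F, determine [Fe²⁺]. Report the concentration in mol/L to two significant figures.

Fe²⁺/Fe is the cathode, Cr²⁺/Cr the anode: E°cell = +0.48 V, n = 2.
Overall reaction: Fe²⁺(aq) + Cr(s) → Fe(s) + Cr²⁺(aq); Q = [Cr²⁺]^1/[Fe²⁺]^1.
From E = E° − (0.0592/n) log Q: log Q = (E° − E)·n/0.0592 = (+0.48 − (+0.464))·2/0.0592 = 0.5405.
So 1·log[Fe²⁺] = 1·log(0.0105) − log Q = -1.9788 − (0.5405) = -2.5193; [Fe²⁺] = 10^(-2.5193) ≈ 0.0030 M.

0.0030 M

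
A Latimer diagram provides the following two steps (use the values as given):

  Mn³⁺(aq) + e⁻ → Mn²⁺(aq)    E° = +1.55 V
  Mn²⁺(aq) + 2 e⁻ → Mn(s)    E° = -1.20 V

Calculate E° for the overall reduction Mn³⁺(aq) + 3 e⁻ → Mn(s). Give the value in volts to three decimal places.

Since ΔG° = −nFE° is additive over sequential reductions, n₃E°₃ = n₁E°₁ + n₂E°₂.
E°₃ = (1×+1.55 + 2×-1.20) / 3 = (-0.850) / 3 = -0.283 V.

-0.283 V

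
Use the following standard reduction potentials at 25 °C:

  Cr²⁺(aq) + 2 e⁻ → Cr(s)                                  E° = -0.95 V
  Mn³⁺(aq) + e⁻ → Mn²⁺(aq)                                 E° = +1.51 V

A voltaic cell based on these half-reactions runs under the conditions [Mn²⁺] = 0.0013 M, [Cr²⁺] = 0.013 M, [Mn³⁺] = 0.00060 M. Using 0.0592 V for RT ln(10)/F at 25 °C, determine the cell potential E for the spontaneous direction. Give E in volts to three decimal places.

Mn³⁺/Mn²⁺ is the cathode (higher E°), Cr²⁺/Cr the anode: E°cell = +1.51 − (-0.95) = +2.46 V, n = 2.
Overall: 2 Mn³⁺(aq) + Cr(s) → 2 Mn²⁺(aq) + Cr²⁺(aq)
Q = [Mn²⁺]^2·[Cr²⁺] / ([Mn³⁺]^2); log Q = -1.214.
E = E° − (0.0592/n) log Q = +2.46 − (0.0592/2)(-1.214) = +2.496 V.

+2.496 V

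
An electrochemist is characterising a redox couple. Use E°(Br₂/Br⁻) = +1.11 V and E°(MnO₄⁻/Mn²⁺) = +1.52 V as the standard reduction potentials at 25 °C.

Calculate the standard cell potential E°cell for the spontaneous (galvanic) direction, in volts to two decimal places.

The MnO₄⁻/Mn²⁺ couple has the higher reduction potential, so it is the cathode; Br₂/Br⁻ is oxidised at the anode.
E°cell = E°(cathode) − E°(anode) = (+1.52) − (+1.11) = +0.41 V.
Since E°cell > 0, the reaction is spontaneous under standard conditions.

+0.41 V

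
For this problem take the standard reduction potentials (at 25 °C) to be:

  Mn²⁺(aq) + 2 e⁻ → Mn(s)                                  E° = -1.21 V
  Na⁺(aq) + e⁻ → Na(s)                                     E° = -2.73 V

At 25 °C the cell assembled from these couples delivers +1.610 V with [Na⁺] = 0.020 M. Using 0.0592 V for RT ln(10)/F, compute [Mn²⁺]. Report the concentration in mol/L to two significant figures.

Mn²⁺/Mn is the cathode, Na⁺/Na the anode: E°cell = +1.52 V, n = 2.
Overall reaction: Mn²⁺(aq) + 2 Na(s) → Mn(s) + 2 Na⁺(aq); Q = [Na⁺]^2/[Mn²⁺]^1.
From E = E° − (0.0592/n) log Q: log Q = (E° − E)·n/0.0592 = (+1.52 − (+1.610))·2/0.0592 = -3.0405.
So 1·log[Mn²⁺] = 2·log(0.02) − log Q = -3.3979 − (-3.0405) = -0.3574; [Mn²⁺] = 10^(-0.3574) ≈ 0.44 M.

0.44 M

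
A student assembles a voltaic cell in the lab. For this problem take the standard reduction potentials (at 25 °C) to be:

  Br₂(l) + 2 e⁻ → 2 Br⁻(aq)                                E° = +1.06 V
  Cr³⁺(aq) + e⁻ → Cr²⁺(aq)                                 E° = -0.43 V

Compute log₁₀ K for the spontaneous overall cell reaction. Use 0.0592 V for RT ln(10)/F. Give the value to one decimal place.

Cathode: Br₂/Br⁻; anode: Cr³⁺/Cr²⁺. E°cell = +1.49 V, n = 2.
log K = nE°cell / 0.0592 = (2)(+1.49) / 0.0592 = 50.3.

50.3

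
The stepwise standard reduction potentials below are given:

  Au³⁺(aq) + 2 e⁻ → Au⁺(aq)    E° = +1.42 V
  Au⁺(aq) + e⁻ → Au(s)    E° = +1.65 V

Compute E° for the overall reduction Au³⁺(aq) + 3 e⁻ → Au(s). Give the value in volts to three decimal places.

+1.497 V

Standard free energies of sequential steps add: ΔG°₃ = ΔG°₁ + ΔG°₂, so n₃E°₃ = n₁E°₁ + n₂E°₂.
E°₃ = (2×+1.42 + 1×+1.65) / 3 = (+4.490) / 3 = +1.497 V.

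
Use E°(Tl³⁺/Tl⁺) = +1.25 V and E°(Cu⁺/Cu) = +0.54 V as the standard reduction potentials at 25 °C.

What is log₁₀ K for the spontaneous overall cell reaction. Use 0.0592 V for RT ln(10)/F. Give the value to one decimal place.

Cathode: Tl³⁺/Tl⁺; anode: Cu⁺/Cu. E°cell = +0.71 V, n = 2.
log K = nE°cell / 0.0592 = (2)(+0.71) / 0.0592 = 24.0.

24.0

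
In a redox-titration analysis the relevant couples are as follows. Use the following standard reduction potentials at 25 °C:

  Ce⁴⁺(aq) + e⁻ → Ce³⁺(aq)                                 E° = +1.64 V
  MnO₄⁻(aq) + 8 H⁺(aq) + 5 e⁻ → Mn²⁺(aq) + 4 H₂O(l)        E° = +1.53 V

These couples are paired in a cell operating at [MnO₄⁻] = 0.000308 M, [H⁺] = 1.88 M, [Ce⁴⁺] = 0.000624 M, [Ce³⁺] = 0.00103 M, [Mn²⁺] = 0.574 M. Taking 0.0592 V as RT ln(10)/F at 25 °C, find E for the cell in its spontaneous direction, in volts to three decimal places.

+0.110 V

Ce⁴⁺/Ce³⁺ is the cathode (higher E°), MnO₄⁻/Mn²⁺ the anode: E°cell = +1.64 − (+1.53) = +0.11 V, n = 5.
Overall: 5 Ce⁴⁺(aq) + Mn²⁺(aq) + 4 H₂O(l) → 5 Ce³⁺(aq) + MnO₄⁻(aq) + 8 H⁺(aq)
Q = [Ce³⁺]^5·[MnO₄⁻]·[H⁺]^8 / ([Ce⁴⁺]^5·[Mn²⁺]); log Q = 0.011.
E = E° − (0.0592/n) log Q = +0.11 − (0.0592/5)(0.011) = +0.110 V.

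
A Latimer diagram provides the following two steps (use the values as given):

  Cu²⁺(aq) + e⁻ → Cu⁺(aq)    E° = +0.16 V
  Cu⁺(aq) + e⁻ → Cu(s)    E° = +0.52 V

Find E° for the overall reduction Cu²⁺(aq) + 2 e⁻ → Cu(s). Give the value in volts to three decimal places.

Since ΔG° = −nFE° is additive over sequential reductions, n₃E°₃ = n₁E°₁ + n₂E°₂.
E°₃ = (1×+0.16 + 1×+0.52) / 2 = (+0.680) / 2 = +0.340 V.

+0.340 V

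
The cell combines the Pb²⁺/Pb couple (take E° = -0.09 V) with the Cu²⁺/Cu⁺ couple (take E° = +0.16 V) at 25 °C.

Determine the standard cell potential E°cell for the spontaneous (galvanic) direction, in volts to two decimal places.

The Cu²⁺/Cu⁺ couple has the higher reduction potential, so it is the cathode; Pb²⁺/Pb is oxidised at the anode.
E°cell = E°(cathode) − E°(anode) = (+0.16) − (-0.09) = +0.25 V.
Since E°cell > 0, the reaction is spontaneous under standard conditions.

+0.25 V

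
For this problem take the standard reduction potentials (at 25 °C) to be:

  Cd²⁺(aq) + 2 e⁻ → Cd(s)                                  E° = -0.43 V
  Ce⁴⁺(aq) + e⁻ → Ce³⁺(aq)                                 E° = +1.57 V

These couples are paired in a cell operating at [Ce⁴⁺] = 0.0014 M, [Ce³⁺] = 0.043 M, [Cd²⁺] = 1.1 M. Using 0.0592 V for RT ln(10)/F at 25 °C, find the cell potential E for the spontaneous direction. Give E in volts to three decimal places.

Ce⁴⁺/Ce³⁺ is the cathode (higher E°), Cd²⁺/Cd the anode: E°cell = +1.57 − (-0.43) = +2.00 V, n = 2.
Overall: 2 Ce⁴⁺(aq) + Cd(s) → 2 Ce³⁺(aq) + Cd²⁺(aq)
Q = [Ce³⁺]^2·[Cd²⁺] / ([Ce⁴⁺]^2); log Q = 3.016.
E = E° − (0.0592/n) log Q = +2.00 − (0.0592/2)(3.016) = +1.911 V.

+1.911 V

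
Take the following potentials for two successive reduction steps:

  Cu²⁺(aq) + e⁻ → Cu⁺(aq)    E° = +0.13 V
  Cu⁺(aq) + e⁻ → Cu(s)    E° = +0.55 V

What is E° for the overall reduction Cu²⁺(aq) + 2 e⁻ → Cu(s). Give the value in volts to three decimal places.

+0.340 V

Since ΔG° = −nFE° is additive over sequential reductions, n₃E°₃ = n₁E°₁ + n₂E°₂.
E°₃ = (1×+0.13 + 1×+0.55) / 2 = (+0.680) / 2 = +0.340 V.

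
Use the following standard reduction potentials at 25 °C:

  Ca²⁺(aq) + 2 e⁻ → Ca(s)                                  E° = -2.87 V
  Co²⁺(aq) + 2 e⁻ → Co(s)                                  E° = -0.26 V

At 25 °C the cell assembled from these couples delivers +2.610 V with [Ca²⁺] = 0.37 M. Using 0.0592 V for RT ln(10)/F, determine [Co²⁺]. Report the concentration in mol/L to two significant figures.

Co²⁺/Co is the cathode, Ca²⁺/Ca the anode: E°cell = +2.61 V, n = 2.
Overall reaction: Co²⁺(aq) + Ca(s) → Co(s) + Ca²⁺(aq); Q = [Ca²⁺]^1/[Co²⁺]^1.
From E = E° − (0.0592/n) log Q: log Q = (E° − E)·n/0.0592 = (+2.61 − (+2.610))·2/0.0592 = 0.0000.
So 1·log[Co²⁺] = 1·log(0.37) − log Q = -0.4318 − (0.0000) = -0.4318; [Co²⁺] = 10^(-0.4318) ≈ 0.37 M.

0.37 M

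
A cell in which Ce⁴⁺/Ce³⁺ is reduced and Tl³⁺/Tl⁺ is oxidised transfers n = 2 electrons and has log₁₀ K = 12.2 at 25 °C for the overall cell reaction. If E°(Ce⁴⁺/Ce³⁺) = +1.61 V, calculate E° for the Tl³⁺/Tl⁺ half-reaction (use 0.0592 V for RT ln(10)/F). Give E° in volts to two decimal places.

+1.25 V

E°cell = (0.0592/n)·log K = (0.0592/2)(12.2) = +0.361 V.
Since Ce⁴⁺/Ce³⁺ is the cathode and Tl³⁺/Tl⁺ the anode, E°cell = E°(Ce⁴⁺/Ce³⁺) − E°(Tl³⁺/Tl⁺).
So E°(Tl³⁺/Tl⁺) = E°(Ce⁴⁺/Ce³⁺) − E°cell = (+1.61) − (+0.361) = +1.25 V.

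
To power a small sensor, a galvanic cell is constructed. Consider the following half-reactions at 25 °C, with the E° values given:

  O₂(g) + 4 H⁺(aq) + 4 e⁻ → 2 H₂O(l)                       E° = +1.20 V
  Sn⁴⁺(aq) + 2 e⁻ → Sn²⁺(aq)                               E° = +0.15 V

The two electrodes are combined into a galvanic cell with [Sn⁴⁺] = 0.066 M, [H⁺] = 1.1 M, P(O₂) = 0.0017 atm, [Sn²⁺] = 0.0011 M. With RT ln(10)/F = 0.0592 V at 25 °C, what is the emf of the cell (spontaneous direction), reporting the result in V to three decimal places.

+0.959 V

O₂/H₂O is the cathode (higher E°), Sn⁴⁺/Sn²⁺ the anode: E°cell = +1.20 − (+0.15) = +1.05 V, n = 4.
Overall: O₂(g) + 4 H⁺(aq) + 2 Sn²⁺(aq) → 2 H₂O(l) + 2 Sn⁴⁺(aq)
Q = [Sn⁴⁺]^2 / (P(O₂)·[H⁺]^4·[Sn²⁺]^2); log Q = 6.160.
E = E° − (0.0592/n) log Q = +1.05 − (0.0592/4)(6.160) = +0.959 V.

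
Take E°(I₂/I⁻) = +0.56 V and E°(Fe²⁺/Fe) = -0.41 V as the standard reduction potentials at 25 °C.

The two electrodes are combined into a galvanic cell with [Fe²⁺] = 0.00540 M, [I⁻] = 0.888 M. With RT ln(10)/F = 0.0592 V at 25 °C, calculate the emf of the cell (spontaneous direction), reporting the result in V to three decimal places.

I₂/I⁻ is the cathode (higher E°), Fe²⁺/Fe the anode: E°cell = +0.56 − (-0.41) = +0.97 V, n = 2.
Overall: I₂(s) + Fe(s) → 2 I⁻(aq) + Fe²⁺(aq)
Q = [I⁻]^2·[Fe²⁺]; log Q = -2.371.
E = E° − (0.0592/n) log Q = +0.97 − (0.0592/2)(-2.371) = +1.040 V.

+1.040 V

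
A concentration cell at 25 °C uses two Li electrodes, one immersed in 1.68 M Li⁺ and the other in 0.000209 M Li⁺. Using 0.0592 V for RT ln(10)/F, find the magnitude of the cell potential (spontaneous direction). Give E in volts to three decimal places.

For a concentration cell E°cell = 0. The 1.68 M side is the cathode (reduction is favoured where [Li⁺] is higher).
With n = 1, E = −(0.0592/1) log([Li⁺]ₐₙ/[Li⁺]꜀ₐₜ) = −(0.0592/1) log(0.000209/1.68) = −(0.0592/1)(-3.905) = +0.231 V.

+0.231 V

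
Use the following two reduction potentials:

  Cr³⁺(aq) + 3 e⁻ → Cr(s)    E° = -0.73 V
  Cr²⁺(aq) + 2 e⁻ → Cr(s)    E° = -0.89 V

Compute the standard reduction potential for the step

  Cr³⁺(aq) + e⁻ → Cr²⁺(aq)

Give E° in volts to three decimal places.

Sequential free energies add, so n₃E°₃ = n₁E°₁ + n₂E°₂.
With n₃ = 3, and the known step contributing 2×(-0.89) V, the unknown satisfies 1·E° = 3×(-0.73) − 2×(-0.89) = -0.410.
E° = -0.410 / 1 = -0.410 V.

-0.410 V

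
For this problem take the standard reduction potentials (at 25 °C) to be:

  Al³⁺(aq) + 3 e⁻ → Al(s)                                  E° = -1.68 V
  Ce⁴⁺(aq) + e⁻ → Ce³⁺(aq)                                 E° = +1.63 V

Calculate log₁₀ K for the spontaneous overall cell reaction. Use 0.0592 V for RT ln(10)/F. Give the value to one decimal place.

167.7

Cathode: Ce⁴⁺/Ce³⁺; anode: Al³⁺/Al. E°cell = +3.31 V, n = 3.
log K = nE°cell / 0.0592 = (3)(+3.31) / 0.0592 = 167.7.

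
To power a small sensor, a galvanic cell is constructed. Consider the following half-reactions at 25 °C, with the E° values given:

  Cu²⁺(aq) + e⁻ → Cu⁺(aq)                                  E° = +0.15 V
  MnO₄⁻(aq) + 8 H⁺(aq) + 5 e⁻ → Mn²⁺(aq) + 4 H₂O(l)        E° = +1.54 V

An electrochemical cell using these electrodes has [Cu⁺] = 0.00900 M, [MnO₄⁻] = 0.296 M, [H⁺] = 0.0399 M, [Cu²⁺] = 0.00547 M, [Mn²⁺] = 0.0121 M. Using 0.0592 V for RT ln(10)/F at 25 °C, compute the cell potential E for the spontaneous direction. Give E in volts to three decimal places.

+1.287 V

MnO₄⁻/Mn²⁺ is the cathode (higher E°), Cu²⁺/Cu⁺ the anode: E°cell = +1.54 − (+0.15) = +1.39 V, n = 5.
Overall: MnO₄⁻(aq) + 8 H⁺(aq) + 5 Cu⁺(aq) → Mn²⁺(aq) + 4 H₂O(l) + 5 Cu²⁺(aq)
Q = [Mn²⁺]·[Cu²⁺]^5 / ([MnO₄⁻]·[H⁺]^8·[Cu⁺]^5); log Q = 8.722.
E = E° − (0.0592/n) log Q = +1.39 − (0.0592/5)(8.722) = +1.287 V.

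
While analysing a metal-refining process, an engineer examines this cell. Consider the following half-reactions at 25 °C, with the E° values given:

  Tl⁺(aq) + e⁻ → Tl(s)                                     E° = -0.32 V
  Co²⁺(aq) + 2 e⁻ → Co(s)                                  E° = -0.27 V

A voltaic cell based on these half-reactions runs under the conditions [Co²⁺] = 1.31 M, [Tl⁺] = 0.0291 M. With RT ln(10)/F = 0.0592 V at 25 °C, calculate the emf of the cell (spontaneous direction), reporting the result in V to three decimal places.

+0.144 V

Co²⁺/Co is the cathode (higher E°), Tl⁺/Tl the anode: E°cell = -0.27 − (-0.32) = +0.05 V, n = 2.
Overall: Co²⁺(aq) + 2 Tl(s) → Co(s) + 2 Tl⁺(aq)
Q = [Tl⁺]^2 / ([Co²⁺]); log Q = -3.189.
E = E° − (0.0592/n) log Q = +0.05 − (0.0592/2)(-3.189) = +0.144 V.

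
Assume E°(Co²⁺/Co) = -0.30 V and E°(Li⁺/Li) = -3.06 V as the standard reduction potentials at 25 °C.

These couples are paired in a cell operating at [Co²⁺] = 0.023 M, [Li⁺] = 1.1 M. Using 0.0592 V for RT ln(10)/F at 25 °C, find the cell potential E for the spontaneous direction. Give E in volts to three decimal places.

Co²⁺/Co is the cathode (higher E°), Li⁺/Li the anode: E°cell = -0.30 − (-3.06) = +2.76 V, n = 2.
Overall: Co²⁺(aq) + 2 Li(s) → Co(s) + 2 Li⁺(aq)
Q = [Li⁺]^2 / ([Co²⁺]); log Q = 1.721.
E = E° − (0.0592/n) log Q = +2.76 − (0.0592/2)(1.721) = +2.709 V.

+2.709 V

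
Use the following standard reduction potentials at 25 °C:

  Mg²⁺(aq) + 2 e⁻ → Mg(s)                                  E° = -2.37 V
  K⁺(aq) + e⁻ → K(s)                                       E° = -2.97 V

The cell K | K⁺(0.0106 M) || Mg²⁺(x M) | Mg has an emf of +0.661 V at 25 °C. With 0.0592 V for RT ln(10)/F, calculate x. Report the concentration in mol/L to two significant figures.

Mg²⁺/Mg is the cathode, K⁺/K the anode: E°cell = +0.60 V, n = 2.
Overall reaction: Mg²⁺(aq) + 2 K(s) → Mg(s) + 2 K⁺(aq); Q = [K⁺]^2/[Mg²⁺]^1.
From E = E° − (0.0592/n) log Q: log Q = (E° − E)·n/0.0592 = (+0.60 − (+0.661))·2/0.0592 = -2.0608.
So 1·log[Mg²⁺] = 2·log(0.0106) − log Q = -3.9494 − (-2.0608) = -1.8886; [Mg²⁺] = 10^(-1.8886) ≈ 0.013 M.

0.013 M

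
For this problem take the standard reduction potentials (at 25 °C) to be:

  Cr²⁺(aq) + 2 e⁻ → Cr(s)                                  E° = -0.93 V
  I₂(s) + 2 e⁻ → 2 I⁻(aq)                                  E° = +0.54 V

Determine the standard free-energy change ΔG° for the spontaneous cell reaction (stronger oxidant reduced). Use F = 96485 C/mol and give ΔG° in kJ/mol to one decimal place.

-283.7 kJ/mol

I₂/I⁻ (E° = +0.54 V) is the cathode; Cr²⁺/Cr (E° = -0.93 V) is the anode, so E°cell = +1.47 V.
Balancing electrons gives n = 2 (lcm of 2 and 2).
ΔG° = −nFE° = −(2)(96485)(+1.47) = -283,666 J = -283.7 kJ/mol.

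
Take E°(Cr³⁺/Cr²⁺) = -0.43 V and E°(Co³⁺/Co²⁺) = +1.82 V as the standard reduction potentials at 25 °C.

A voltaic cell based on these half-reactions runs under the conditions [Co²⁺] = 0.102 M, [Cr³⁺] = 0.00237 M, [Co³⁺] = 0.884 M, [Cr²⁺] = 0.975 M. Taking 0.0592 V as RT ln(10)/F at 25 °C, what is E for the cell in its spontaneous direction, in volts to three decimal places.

+2.460 V

Co³⁺/Co²⁺ is the cathode (higher E°), Cr³⁺/Cr²⁺ the anode: E°cell = +1.82 − (-0.43) = +2.25 V, n = 1.
Overall: Co³⁺(aq) + Cr²⁺(aq) → Co²⁺(aq) + Cr³⁺(aq)
Q = [Co²⁺]·[Cr³⁺] / ([Co³⁺]·[Cr²⁺]); log Q = -3.552.
E = E° − (0.0592/n) log Q = +2.25 − (0.0592/1)(-3.552) = +2.460 V.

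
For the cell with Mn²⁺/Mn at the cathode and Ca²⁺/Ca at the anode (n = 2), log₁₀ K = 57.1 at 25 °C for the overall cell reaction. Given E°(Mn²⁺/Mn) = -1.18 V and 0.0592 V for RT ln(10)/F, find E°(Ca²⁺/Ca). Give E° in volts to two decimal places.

-2.87 V

E°cell = (0.0592/n)·log K = (0.0592/2)(57.1) = +1.690 V.
Since Mn²⁺/Mn is the cathode and Ca²⁺/Ca the anode, E°cell = E°(Mn²⁺/Mn) − E°(Ca²⁺/Ca).
So E°(Ca²⁺/Ca) = E°(Mn²⁺/Mn) − E°cell = (-1.18) − (+1.690) = -2.87 V.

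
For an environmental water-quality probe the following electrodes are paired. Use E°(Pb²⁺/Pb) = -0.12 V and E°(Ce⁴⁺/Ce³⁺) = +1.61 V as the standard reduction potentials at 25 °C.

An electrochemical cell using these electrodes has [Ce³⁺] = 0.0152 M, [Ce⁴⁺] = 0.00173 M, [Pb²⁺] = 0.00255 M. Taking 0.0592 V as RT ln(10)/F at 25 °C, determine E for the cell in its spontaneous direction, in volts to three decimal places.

Ce⁴⁺/Ce³⁺ is the cathode (higher E°), Pb²⁺/Pb the anode: E°cell = +1.61 − (-0.12) = +1.73 V, n = 2.
Overall: 2 Ce⁴⁺(aq) + Pb(s) → 2 Ce³⁺(aq) + Pb²⁺(aq)
Q = [Ce³⁺]^2·[Pb²⁺] / ([Ce⁴⁺]^2); log Q = -0.706.
E = E° − (0.0592/n) log Q = +1.73 − (0.0592/2)(-0.706) = +1.751 V.

+1.751 V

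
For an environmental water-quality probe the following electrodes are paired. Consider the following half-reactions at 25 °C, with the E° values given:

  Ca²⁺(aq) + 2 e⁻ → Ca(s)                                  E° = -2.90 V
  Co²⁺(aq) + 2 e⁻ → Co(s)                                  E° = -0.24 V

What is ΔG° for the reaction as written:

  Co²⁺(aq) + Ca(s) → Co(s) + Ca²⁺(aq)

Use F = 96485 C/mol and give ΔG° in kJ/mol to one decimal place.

-513.3 kJ/mol

As written, Co²⁺/Co is reduced (cathode) and Ca²⁺/Ca is oxidised (anode), so E°cell = (-0.24) − (-2.90) = +2.66 V.
Balancing electrons gives n = 2.
ΔG° = −nFE° = −(2)(96485)(+2.66) = -513,300 J = -513.3 kJ/mol.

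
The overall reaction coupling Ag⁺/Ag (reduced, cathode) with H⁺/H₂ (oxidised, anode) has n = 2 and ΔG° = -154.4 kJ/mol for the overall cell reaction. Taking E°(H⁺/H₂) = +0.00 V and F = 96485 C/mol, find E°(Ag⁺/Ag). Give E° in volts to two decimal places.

E°cell = −ΔG°/(nF) = −(-154.4×10³)/((2)(96485)) = +0.800 V.
Since Ag⁺/Ag is the cathode and H⁺/H₂ the anode, E°cell = E°(Ag⁺/Ag) − E°(H⁺/H₂).
So E°(Ag⁺/Ag) = E°cell + E°(H⁺/H₂) = +0.800 + (+0.00) = +0.80 V.

+0.80 V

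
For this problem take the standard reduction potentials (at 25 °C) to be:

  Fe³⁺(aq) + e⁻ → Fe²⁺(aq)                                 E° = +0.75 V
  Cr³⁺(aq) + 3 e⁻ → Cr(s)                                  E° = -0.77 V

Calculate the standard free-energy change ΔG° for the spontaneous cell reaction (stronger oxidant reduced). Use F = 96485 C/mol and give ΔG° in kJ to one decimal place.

-440.0 kJ

Fe³⁺/Fe²⁺ (E° = +0.75 V) is the cathode; Cr³⁺/Cr (E° = -0.77 V) is the anode, so E°cell = +1.52 V.
Balancing electrons gives n = 3 (lcm of 1 and 3).
ΔG° = −nFE° = −(3)(96485)(+1.52) = -439,972 J = -440.0 kJ.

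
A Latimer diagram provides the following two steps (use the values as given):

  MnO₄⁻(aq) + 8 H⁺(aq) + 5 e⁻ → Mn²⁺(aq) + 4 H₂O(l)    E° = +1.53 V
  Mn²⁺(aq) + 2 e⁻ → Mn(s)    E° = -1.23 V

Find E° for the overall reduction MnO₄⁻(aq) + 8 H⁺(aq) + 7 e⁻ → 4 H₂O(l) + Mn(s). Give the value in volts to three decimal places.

+0.741 V

Standard free energies of sequential steps add: ΔG°₃ = ΔG°₁ + ΔG°₂, so n₃E°₃ = n₁E°₁ + n₂E°₂.
E°₃ = (5×+1.53 + 2×-1.23) / 7 = (+5.190) / 7 = +0.741 V.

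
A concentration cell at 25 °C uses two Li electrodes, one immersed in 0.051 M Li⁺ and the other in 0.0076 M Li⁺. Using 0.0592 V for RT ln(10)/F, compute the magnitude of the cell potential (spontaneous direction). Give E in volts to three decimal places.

For a concentration cell E°cell = 0. The 0.051 M side is the cathode (reduction is favoured where [Li⁺] is higher).
With n = 1, E = −(0.0592/1) log([Li⁺]ₐₙ/[Li⁺]꜀ₐₜ) = −(0.0592/1) log(0.0076/0.051) = −(0.0592/1)(-0.827) = +0.049 V.

+0.049 V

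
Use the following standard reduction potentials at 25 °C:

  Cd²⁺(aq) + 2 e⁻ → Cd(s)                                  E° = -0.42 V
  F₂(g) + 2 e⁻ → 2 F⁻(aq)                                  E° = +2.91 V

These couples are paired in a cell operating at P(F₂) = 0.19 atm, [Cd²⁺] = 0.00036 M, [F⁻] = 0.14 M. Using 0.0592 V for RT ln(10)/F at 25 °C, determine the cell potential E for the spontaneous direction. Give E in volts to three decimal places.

F₂/F⁻ is the cathode (higher E°), Cd²⁺/Cd the anode: E°cell = +2.91 − (-0.42) = +3.33 V, n = 2.
Overall: F₂(g) + Cd(s) → 2 F⁻(aq) + Cd²⁺(aq)
Q = [F⁻]^2·[Cd²⁺] / (P(F₂)); log Q = -4.430.
E = E° − (0.0592/n) log Q = +3.33 − (0.0592/2)(-4.430) = +3.461 V.

+3.461 V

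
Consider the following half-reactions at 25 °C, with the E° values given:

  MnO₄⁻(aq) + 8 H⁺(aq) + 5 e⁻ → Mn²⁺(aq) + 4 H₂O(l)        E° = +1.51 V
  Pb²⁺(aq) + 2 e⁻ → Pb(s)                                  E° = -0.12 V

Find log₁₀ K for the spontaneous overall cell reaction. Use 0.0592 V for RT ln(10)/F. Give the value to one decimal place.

275.3

Cathode: MnO₄⁻/Mn²⁺; anode: Pb²⁺/Pb. E°cell = +1.63 V, n = 10.
log K = nE°cell / 0.0592 = (10)(+1.63) / 0.0592 = 275.3.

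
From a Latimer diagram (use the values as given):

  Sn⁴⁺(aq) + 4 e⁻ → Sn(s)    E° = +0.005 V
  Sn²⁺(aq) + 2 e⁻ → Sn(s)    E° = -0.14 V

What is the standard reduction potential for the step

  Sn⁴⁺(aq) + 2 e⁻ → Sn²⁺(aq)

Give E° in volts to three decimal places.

+0.150 V

Sequential free energies add, so n₃E°₃ = n₁E°₁ + n₂E°₂.
With n₃ = 4, and the known step contributing 2×(-0.14) V, the unknown satisfies 2·E° = 4×(+0.005) − 2×(-0.14) = +0.300.
E° = +0.300 / 2 = +0.150 V.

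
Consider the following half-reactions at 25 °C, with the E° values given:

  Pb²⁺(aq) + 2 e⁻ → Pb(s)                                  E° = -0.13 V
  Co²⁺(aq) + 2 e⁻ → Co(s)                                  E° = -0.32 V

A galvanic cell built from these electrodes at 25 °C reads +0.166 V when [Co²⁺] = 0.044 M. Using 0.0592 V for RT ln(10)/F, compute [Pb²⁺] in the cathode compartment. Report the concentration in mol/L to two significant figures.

0.0068 M

Pb²⁺/Pb is the cathode, Co²⁺/Co the anode: E°cell = +0.19 V, n = 2.
Overall reaction: Pb²⁺(aq) + Co(s) → Pb(s) + Co²⁺(aq); Q = [Co²⁺]^1/[Pb²⁺]^1.
From E = E° − (0.0592/n) log Q: log Q = (E° − E)·n/0.0592 = (+0.19 − (+0.166))·2/0.0592 = 0.8108.
So 1·log[Pb²⁺] = 1·log(0.044) − log Q = -1.3565 − (0.8108) = -2.1673; [Pb²⁺] = 10^(-2.1673) ≈ 0.0068 M.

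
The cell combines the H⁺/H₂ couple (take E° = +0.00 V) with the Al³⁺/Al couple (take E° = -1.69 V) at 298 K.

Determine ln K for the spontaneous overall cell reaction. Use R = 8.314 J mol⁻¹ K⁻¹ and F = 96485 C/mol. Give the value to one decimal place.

Cathode: H⁺/H₂; anode: Al³⁺/Al. E°cell = (+0.00) − (-1.69) = +1.69 V, with n = 6.
ΔG° = −nFE° = −RT ln K, so ln K = nFE°/(RT) = (6)(96485)(+1.69) / ((8.314)(298)) = 394.886.

394.9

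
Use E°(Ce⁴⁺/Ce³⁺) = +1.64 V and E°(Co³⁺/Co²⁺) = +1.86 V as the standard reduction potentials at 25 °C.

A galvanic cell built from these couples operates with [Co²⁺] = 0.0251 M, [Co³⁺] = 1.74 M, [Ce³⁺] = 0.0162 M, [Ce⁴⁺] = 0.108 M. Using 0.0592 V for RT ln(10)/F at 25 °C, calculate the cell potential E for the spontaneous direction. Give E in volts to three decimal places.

Co³⁺/Co²⁺ is the cathode (higher E°), Ce⁴⁺/Ce³⁺ the anode: E°cell = +1.86 − (+1.64) = +0.22 V, n = 1.
Overall: Co³⁺(aq) + Ce³⁺(aq) → Co²⁺(aq) + Ce⁴⁺(aq)
Q = [Co²⁺]·[Ce⁴⁺] / ([Co³⁺]·[Ce³⁺]); log Q = -1.017.
E = E° − (0.0592/n) log Q = +0.22 − (0.0592/1)(-1.017) = +0.280 V.

+0.280 V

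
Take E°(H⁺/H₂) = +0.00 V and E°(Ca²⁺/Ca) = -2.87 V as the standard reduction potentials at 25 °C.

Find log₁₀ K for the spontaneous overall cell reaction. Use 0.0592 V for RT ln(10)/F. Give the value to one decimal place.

97.0

Cathode: H⁺/H₂; anode: Ca²⁺/Ca. E°cell = +2.87 V, n = 2.
log K = nE°cell / 0.0592 = (2)(+2.87) / 0.0592 = 97.0.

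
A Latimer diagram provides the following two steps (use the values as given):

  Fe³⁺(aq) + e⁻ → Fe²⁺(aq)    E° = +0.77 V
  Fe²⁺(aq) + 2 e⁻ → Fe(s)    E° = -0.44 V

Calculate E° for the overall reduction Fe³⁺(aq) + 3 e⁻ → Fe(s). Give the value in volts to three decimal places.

-0.037 V

Standard free energies of sequential steps add: ΔG°₃ = ΔG°₁ + ΔG°₂, so n₃E°₃ = n₁E°₁ + n₂E°₂.
E°₃ = (1×+0.77 + 2×-0.44) / 3 = (-0.110) / 3 = -0.037 V.
E° values themselves are not directly additive — weighting by electron count is essential.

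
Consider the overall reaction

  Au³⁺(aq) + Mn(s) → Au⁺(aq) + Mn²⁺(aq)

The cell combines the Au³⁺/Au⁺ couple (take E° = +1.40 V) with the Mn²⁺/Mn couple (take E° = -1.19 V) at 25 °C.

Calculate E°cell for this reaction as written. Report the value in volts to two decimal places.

+2.59 V

The Au³⁺/Au⁺ couple has the higher reduction potential, so it is the cathode; Mn²⁺/Mn is oxidised at the anode.
E°cell = E°(cathode) − E°(anode) = (+1.40) − (-1.19) = +2.59 V.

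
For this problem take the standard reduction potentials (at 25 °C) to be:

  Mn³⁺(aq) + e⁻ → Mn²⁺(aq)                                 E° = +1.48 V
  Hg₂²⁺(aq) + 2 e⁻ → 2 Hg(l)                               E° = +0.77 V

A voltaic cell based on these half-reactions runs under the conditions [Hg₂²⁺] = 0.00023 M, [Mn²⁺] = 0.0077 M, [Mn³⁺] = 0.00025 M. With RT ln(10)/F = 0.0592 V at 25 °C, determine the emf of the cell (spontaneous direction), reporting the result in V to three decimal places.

Mn³⁺/Mn²⁺ is the cathode (higher E°), Hg₂²⁺/Hg the anode: E°cell = +1.48 − (+0.77) = +0.71 V, n = 2.
Overall: 2 Mn³⁺(aq) + 2 Hg(l) → 2 Mn²⁺(aq) + Hg₂²⁺(aq)
Q = [Mn²⁺]^2·[Hg₂²⁺] / ([Mn³⁺]^2); log Q = -0.661.
E = E° − (0.0592/n) log Q = +0.71 − (0.0592/2)(-0.661) = +0.730 V.

+0.730 V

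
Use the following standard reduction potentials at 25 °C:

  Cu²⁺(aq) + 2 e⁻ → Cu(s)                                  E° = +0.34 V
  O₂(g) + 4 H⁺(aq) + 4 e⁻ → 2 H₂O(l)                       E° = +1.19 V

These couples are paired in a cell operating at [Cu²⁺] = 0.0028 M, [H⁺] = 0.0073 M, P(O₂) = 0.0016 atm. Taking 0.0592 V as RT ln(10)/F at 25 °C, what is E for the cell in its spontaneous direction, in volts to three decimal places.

O₂/H₂O is the cathode (higher E°), Cu²⁺/Cu the anode: E°cell = +1.19 − (+0.34) = +0.85 V, n = 4.
Overall: O₂(g) + 4 H⁺(aq) + 2 Cu(s) → 2 H₂O(l) + 2 Cu²⁺(aq)
Q = [Cu²⁺]^2 / (P(O₂)·[H⁺]^4); log Q = 6.237.
E = E° − (0.0592/n) log Q = +0.85 − (0.0592/4)(6.237) = +0.758 V.

+0.758 V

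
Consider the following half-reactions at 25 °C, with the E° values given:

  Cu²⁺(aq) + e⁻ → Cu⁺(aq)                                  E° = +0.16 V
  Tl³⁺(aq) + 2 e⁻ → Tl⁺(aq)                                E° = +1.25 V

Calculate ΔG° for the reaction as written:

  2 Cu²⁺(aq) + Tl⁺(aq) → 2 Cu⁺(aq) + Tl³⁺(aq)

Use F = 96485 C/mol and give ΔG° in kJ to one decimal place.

As written, Cu²⁺/Cu⁺ is reduced (cathode) and Tl³⁺/Tl⁺ is oxidised (anode), so E°cell = (+0.16) − (+1.25) = -1.09 V.
Balancing electrons gives n = 2.
ΔG° = −nFE° = −(2)(96485)(-1.09) = 210,337 J = +210.3 kJ.

+210.3 kJ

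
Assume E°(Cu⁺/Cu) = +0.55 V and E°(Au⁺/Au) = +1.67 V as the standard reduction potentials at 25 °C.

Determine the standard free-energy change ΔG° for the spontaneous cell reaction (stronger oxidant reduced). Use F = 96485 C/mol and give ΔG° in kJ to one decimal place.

Au⁺/Au (E° = +1.67 V) is the cathode; Cu⁺/Cu (E° = +0.55 V) is the anode, so E°cell = +1.12 V.
Balancing electrons gives n = 1 (lcm of 1 and 1).
ΔG° = −nFE° = −(1)(96485)(+1.12) = -108,063 J = -108.1 kJ.

-108.1 kJ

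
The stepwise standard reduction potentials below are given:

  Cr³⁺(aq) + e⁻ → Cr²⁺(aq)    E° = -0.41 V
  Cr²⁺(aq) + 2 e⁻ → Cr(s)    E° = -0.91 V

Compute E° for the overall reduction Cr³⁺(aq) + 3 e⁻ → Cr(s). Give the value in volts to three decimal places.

Standard free energies of sequential steps add: ΔG°₃ = ΔG°₁ + ΔG°₂, so n₃E°₃ = n₁E°₁ + n₂E°₂.
E°₃ = (1×-0.41 + 2×-0.91) / 3 = (-2.230) / 3 = -0.743 V.
E° values themselves are not directly additive — weighting by electron count is essential.

-0.743 V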